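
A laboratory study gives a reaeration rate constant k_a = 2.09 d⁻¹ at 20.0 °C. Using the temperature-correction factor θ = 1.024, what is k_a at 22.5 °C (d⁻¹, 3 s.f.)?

k_a ≈ 2.22 d⁻¹

k_a(T₂) = k_a(T₁) · θ^(T₂−T₁) = 2.09 × 1.024^(22.5−20.0)
= 2.09 × 1.024^2.50 = 2.09 × 1.061 = 2.218 d⁻¹.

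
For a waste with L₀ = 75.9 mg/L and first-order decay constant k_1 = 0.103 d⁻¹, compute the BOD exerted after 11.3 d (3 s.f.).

y_t = L₀(1 − e^(−k_1 t)) = 75.9 × (1 − e^(−0.103×11.3))
= 75.9 × (1 − 0.3123) = 75.9 × 0.6877 = 52.20 mg/L.

y ≈ 52.2 mg/L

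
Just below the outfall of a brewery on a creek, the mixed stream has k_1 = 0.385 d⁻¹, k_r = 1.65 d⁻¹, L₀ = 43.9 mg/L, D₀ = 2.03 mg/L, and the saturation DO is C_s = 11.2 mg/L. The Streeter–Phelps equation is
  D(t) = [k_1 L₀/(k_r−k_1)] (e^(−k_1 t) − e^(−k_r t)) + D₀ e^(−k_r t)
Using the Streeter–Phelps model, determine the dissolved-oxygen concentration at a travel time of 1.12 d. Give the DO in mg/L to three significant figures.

DO ≈ 4.30 mg/L

k_1 L₀/(k_r−k_1) = 0.385×43.9/(1.65−0.385) = 16.90/1.265 = 13.36 mg/L.
e^(−k_1 t) = e^(−0.385×1.120) = 0.6497; e^(−k_r t) = e^(−1.65×1.120) = 0.1576.
D = 13.36 × (0.6497 − 0.1576) + 2.03 × 0.1576 = 6.576 + 0.3198 = 6.896 mg/L.
DO = C_s − D = 11.2 − 6.896 = 4.304 mg/L.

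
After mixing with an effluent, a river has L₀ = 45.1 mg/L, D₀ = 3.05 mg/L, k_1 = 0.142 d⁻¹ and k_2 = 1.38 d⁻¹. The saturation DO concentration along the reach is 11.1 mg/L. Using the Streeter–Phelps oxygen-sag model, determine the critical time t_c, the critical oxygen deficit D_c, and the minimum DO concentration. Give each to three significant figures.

t_c ≈ 1.12 d; D_c ≈ 3.96 mg/L; min DO ≈ 7.14 mg/L

With k_2/k_1 = 9.718 and 1 − D₀(k_2−k_1)/(k_1 L₀) = 0.4104,
t_c = ln(9.718 × 0.4104) / (1.38 − 0.142) = ln(3.988) / 1.238 = 1.383/1.238 = 1.117 d.
L(t_c) = L₀ e^(−k_1 t_c) = 45.1 × 0.8533 = 38.48 mg/L, and at the critical point k_2 D_c = k_1 L, so D_c = (0.142/1.38) × 38.48 = 3.960 mg/L.
Minimum DO = C_s − D_c = 11.1 − 3.960 = 7.140 mg/L.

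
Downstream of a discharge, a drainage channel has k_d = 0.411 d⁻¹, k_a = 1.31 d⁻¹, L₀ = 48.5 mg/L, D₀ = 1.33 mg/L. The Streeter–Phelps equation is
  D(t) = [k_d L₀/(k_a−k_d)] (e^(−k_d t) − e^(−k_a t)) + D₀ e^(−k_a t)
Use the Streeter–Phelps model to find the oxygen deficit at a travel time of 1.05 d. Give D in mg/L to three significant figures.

k_d L₀/(k_a−k_d) = 0.411×48.5/(1.31−0.411) = 19.93/0.8990 = 22.17 mg/L.
e^(−k_d t) = e^(−0.411×1.050) = 0.6495; e^(−k_a t) = e^(−1.31×1.050) = 0.2527.
D = 22.17 × (0.6495 − 0.2527) + 1.33 × 0.2527 = 8.798 + 0.3361 = 9.134 mg/L.

D ≈ 9.13 mg/L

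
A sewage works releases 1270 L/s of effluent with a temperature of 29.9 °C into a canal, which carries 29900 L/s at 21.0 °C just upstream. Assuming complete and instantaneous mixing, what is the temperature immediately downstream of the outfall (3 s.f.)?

Flow-weighted mixing: C = (Q_r C_r + Q_w C_w)/(Q_r + Q_w)
= (29900×21.0 + 1270×29.9)/(29900 + 1270) = 665900/31170 = 21.36 °C.

21.4 °C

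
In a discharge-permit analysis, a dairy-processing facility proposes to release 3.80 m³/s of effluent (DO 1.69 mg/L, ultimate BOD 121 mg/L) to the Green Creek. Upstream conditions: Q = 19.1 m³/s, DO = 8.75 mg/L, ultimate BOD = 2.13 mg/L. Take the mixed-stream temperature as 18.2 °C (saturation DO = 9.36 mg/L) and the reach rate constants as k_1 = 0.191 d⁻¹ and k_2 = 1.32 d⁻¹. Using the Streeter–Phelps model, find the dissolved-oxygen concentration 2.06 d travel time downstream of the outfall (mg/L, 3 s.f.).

DO ≈ 6.99 mg/L

Mixed DO = (19.1×8.75 + 3.80×1.69)/(19.1+3.80) = 173.5/22.90 = 7.578 mg/L.
Mixed L₀ = (19.1×2.13 + 3.80×121)/(22.90) = 500.5/22.90 = 21.86 mg/L.
Initial deficit D₀ = C_s − DO₀ = 9.36 − 7.578 = 1.782 mg/L.
D(2.06) = [0.191×21.86/(1.32−0.191)](e^(−0.191×2.06) − e^(−1.32×2.06)) + 1.782 e^(−1.32×2.06)
= 3.697 × (0.6747 − 0.06593) + 1.782 × 0.06593 = 2.368 mg/L.
DO = 9.36 − 2.368 = 6.992 mg/L.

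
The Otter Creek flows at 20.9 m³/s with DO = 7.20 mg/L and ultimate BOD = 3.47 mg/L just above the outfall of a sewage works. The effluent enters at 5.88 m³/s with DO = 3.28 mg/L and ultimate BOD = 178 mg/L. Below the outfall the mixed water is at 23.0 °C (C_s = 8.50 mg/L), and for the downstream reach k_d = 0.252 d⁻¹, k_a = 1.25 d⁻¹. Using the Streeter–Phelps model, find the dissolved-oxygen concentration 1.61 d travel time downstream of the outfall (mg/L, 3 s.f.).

DO ≈ 2.59 mg/L

Mixed DO = (20.9×7.20 + 5.88×3.28)/(20.9+5.88) = 169.8/26.78 = 6.339 mg/L.
Mixed L₀ = (20.9×3.47 + 5.88×178)/(26.78) = 1119/26.78 = 41.79 mg/L.
Initial deficit D₀ = C_s − DO₀ = 8.50 − 6.339 = 2.161 mg/L.
D(1.61) = [0.252×41.79/(1.25−0.252)](e^(−0.252×1.61) − e^(−1.25×1.61)) + 2.161 e^(−1.25×1.61)
= 10.55 × (0.6665 − 0.1337) + 2.161 × 0.1337 = 5.912 mg/L.
DO = 8.50 − 5.912 = 2.588 mg/L.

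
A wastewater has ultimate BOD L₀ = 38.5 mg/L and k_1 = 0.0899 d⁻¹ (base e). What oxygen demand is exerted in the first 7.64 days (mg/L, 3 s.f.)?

y_t = L₀(1 − e^(−k_1 t)) = 38.5 × (1 − e^(−0.0899×7.64))
= 38.5 × (1 − 0.5032) = 38.5 × 0.4968 = 19.13 mg/L.

y ≈ 19.1 mg/L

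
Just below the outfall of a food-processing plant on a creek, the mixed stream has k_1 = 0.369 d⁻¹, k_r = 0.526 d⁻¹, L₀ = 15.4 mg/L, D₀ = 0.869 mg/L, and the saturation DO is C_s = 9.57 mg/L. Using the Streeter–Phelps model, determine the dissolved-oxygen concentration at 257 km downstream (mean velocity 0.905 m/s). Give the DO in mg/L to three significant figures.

Travel time t = x/v = 257 km / (0.905 m/s) = 257000 m / 0.905 m/s = 284000 s = 3.287 d.
k_1 L₀/(k_r−k_1) = 0.369×15.4/(0.526−0.369) = 5.683/0.1570 = 36.19 mg/L.
e^(−k_1 t) = e^(−0.369×3.287) = 0.2974; e^(−k_r t) = e^(−0.526×3.287) = 0.1775.
D = 36.19 × (0.2974 − 0.1775) + 0.869 × 0.1775 = 4.339 + 0.1542 = 4.493 mg/L.
DO = C_s − D = 9.57 − 4.493 = 5.077 mg/L.

DO ≈ 5.08 mg/L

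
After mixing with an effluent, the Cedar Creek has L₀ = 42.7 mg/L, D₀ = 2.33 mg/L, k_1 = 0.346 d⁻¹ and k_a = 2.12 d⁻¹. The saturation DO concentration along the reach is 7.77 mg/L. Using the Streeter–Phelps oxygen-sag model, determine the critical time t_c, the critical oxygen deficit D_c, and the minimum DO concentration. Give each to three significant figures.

With k_a/k_1 = 6.127 and 1 − D₀(k_a−k_1)/(k_1 L₀) = 0.7202,
t_c = ln(6.127 × 0.7202) / (2.12 − 0.346) = ln(4.413) / 1.774 = 1.485/1.774 = 0.8368 d.
L(t_c) = L₀ e^(−k_1 t_c) = 42.7 × 0.7486 = 31.97 mg/L, and at the critical point k_a D_c = k_1 L, so D_c = (0.346/2.12) × 31.97 = 5.217 mg/L.
Minimum DO = C_s − D_c = 7.77 − 5.217 = 2.553 mg/L.

t_c ≈ 0.837 d; D_c ≈ 5.22 mg/L; min DO ≈ 2.55 mg/L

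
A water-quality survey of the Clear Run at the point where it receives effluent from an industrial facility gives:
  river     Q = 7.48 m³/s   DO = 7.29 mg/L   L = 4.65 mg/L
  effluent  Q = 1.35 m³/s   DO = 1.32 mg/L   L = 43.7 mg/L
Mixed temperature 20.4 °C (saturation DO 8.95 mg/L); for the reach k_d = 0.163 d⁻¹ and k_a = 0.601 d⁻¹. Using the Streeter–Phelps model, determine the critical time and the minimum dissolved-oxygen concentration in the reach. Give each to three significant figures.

t_c ≈ 0.576 d; minimum DO ≈ 6.33 mg/L

Mixed DO = (7.48×7.29 + 1.35×1.32)/(7.48+1.35) = 56.31/8.830 = 6.377 mg/L.
Mixed L₀ = (7.48×4.65 + 1.35×43.7)/(8.830) = 93.78/8.830 = 10.62 mg/L.
Initial deficit D₀ = C_s − DO₀ = 8.95 − 6.377 = 2.573 mg/L.
t_c = (1/0.4380) ln[(0.601/0.163)(1 − 2.573×0.4380/(0.163×10.62))] = 2.283 × ln(1.287) = 0.5760 d.
D_c = (0.163/0.601) × 10.62 × e^(−0.163×0.5760) = 0.2712 × 10.62 × 0.9104 = 2.622 mg/L.
Minimum DO = 8.95 − 2.622 = 6.328 mg/L.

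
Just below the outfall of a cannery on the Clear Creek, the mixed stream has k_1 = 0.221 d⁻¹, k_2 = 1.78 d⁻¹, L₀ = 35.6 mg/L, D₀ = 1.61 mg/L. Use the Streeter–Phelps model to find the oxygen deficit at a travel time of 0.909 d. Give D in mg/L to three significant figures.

k_1 L₀/(k_2−k_1) = 0.221×35.6/(1.78−0.221) = 7.868/1.559 = 5.047 mg/L.
e^(−k_1 t) = e^(−0.221×0.9090) = 0.8180; e^(−k_2 t) = e^(−1.78×0.9090) = 0.1983.
D = 5.047 × (0.8180 − 0.1983) + 1.61 × 0.1983 = 3.127 + 0.3192 = 3.447 mg/L.

D ≈ 3.45 mg/L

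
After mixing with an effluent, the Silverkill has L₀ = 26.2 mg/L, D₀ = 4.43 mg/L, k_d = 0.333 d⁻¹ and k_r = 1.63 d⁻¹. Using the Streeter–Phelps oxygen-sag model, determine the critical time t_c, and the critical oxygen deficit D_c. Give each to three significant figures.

t_c ≈ 0.396 d; D_c ≈ 4.69 mg/L

With k_r/k_d = 4.895 and 1 − D₀(k_r−k_d)/(k_d L₀) = 0.3414,
t_c = ln(4.895 × 0.3414) / (1.63 − 0.333) = ln(1.671) / 1.297 = 0.5136/1.297 = 0.3960 d.
D_c = (k_d/k_r) L₀ e^(−k_d t_c) = (0.333/1.63) × 26.2 × e^(−0.333×0.3960) = 0.2043 × 26.2 × 0.8765 = 4.691 mg/L.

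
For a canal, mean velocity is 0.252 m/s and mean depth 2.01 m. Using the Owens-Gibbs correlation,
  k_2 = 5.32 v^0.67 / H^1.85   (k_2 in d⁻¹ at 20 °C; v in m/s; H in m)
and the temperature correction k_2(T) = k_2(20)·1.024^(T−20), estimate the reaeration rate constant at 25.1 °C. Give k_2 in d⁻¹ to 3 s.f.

k_2 ≈ 0.655 d⁻¹

k_2(20) = 5.32 × 0.252^0.67 / 2.01^1.85 = 5.32 × 0.3971 / 3.638 = 0.5807 d⁻¹.
k_2(25.1) = 0.5807 × 1.024^(25.1−20) = 0.5807 × 1.129 = 0.6553 d⁻¹.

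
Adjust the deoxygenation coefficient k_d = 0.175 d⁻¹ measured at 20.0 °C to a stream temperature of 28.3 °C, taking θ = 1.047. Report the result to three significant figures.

k_d(T₂) = k_d(T₁) · θ^(T₂−T₁) = 0.175 × 1.047^(28.3−20.0)
= 0.175 × 1.047^8.30 = 0.175 × 1.464 = 0.2562 d⁻¹.

k_d ≈ 0.256 d⁻¹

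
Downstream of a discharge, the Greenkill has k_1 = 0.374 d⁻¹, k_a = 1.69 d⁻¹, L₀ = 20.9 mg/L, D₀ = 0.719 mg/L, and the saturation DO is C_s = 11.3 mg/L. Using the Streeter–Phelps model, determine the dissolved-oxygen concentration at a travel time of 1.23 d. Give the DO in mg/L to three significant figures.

k_1 L₀/(k_a−k_1) = 0.374×20.9/(1.69−0.374) = 7.817/1.316 = 5.940 mg/L.
e^(−k_1 t) = e^(−0.374×1.230) = 0.6313; e^(−k_a t) = e^(−1.69×1.230) = 0.1251.
D = 5.940 × (0.6313 − 0.1251) + 0.719 × 0.1251 = 3.007 + 0.08994 = 3.096 mg/L.
DO = C_s − D = 11.3 − 3.096 = 8.204 mg/L.

DO ≈ 8.20 mg/L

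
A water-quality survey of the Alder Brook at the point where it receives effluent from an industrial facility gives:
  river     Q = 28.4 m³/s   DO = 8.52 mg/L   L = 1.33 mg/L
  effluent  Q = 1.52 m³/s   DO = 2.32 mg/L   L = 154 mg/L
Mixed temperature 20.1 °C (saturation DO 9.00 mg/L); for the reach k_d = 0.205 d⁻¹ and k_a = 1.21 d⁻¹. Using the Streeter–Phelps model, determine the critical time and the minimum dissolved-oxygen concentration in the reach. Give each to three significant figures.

t_c ≈ 1.21 d; minimum DO ≈ 7.80 mg/L

Mixed DO = (28.4×8.52 + 1.52×2.32)/(28.4+1.52) = 245.5/29.92 = 8.205 mg/L.
Mixed L₀ = (28.4×1.33 + 1.52×154)/(29.92) = 271.9/29.92 = 9.086 mg/L.
Initial deficit D₀ = C_s − DO₀ = 9.00 − 8.205 = 0.7950 mg/L.
t_c = (1/1.005) ln[(1.21/0.205)(1 − 0.7950×1.005/(0.205×9.086))] = 0.9950 × ln(3.371) = 1.209 d.
D_c = (0.205/1.21) × 9.086 × e^(−0.205×1.209) = 0.1694 × 9.086 × 0.7805 = 1.201 mg/L.
Minimum DO = 9.00 − 1.201 = 7.799 mg/L.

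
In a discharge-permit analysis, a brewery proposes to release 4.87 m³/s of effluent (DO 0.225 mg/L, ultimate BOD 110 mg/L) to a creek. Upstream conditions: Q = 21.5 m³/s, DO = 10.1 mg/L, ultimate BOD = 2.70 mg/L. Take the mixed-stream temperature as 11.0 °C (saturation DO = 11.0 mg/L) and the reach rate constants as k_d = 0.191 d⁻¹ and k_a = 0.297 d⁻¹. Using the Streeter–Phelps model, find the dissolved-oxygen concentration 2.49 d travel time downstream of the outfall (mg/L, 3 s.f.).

Mixed DO = (21.5×10.1 + 4.87×0.225)/(21.5+4.87) = 218.2/26.37 = 8.276 mg/L.
Mixed L₀ = (21.5×2.70 + 4.87×110)/(26.37) = 593.8/26.37 = 22.52 mg/L.
Initial deficit D₀ = C_s − DO₀ = 11.0 − 8.276 = 2.724 mg/L.
D(2.49) = [0.191×22.52/(0.297−0.191)](e^(−0.191×2.49) − e^(−0.297×2.49)) + 2.724 e^(−0.297×2.49)
= 40.57 × (0.6215 − 0.4773) + 2.724 × 0.4773 = 7.150 mg/L.
DO = 11.0 − 7.150 = 3.850 mg/L.

DO ≈ 3.85 mg/L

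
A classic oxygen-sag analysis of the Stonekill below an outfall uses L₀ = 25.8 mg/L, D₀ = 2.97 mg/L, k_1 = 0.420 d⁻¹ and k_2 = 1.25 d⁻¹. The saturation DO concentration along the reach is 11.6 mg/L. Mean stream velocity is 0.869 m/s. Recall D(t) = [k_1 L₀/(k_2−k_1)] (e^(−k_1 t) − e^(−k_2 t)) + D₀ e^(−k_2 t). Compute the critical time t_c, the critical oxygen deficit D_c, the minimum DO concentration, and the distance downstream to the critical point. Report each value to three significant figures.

t_c ≈ 1.00 d; D_c ≈ 5.69 mg/L; min DO ≈ 5.91 mg/L; x_c ≈ 75.3 km

At the critical point dD/dt = 0, so k_1 L₀ e^(−k_1 t) = k_2 D. Substituting D(t) from the Streeter–Phelps equation and solving for t gives
t_c = ln[(k_2/k_1)(1 − D₀(k_2−k_1)/(k_1 L₀))] / (k_2−k_1).
Here k_2−k_1 = 0.8300 d⁻¹ and 1 − D₀(k_2−k_1)/(k_1 L₀) = 1 − 2.97×0.8300/(0.420×25.8) = 0.7725, so
t_c = ln(2.976 × 0.7725) / 0.8300 = 0.8325 / 0.8300 = 1.003 d.
D_c = (k_1/k_2) L₀ e^(−k_1 t_c) = (0.420/1.25) × 25.8 × e^(−0.420×1.003) = 0.3360 × 25.8 × 0.6562 = 5.689 mg/L.
Minimum DO = C_s − D_c = 11.6 − 5.689 = 5.911 mg/L.
x_c = v t_c = 0.869 m/s × 1.003 d × 86400 s/d = 75310 m ≈ 75.3 km.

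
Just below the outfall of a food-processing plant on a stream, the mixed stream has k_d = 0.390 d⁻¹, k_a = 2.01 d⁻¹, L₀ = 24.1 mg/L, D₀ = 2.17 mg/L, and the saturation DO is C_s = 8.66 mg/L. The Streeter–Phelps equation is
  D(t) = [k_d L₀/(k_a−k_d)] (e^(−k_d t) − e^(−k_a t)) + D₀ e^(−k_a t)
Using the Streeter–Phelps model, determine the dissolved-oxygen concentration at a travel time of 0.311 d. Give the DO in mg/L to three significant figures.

DO ≈ 5.46 mg/L

k_d L₀/(k_a−k_d) = 0.390×24.1/(2.01−0.390) = 9.399/1.620 = 5.802 mg/L.
e^(−k_d t) = e^(−0.390×0.3110) = 0.8858; e^(−k_a t) = e^(−2.01×0.3110) = 0.5352.
D = 5.802 × (0.8858 − 0.5352) + 2.17 × 0.5352 = 2.034 + 1.161 = 3.195 mg/L.
DO = C_s − D = 8.66 − 3.195 = 5.465 mg/L.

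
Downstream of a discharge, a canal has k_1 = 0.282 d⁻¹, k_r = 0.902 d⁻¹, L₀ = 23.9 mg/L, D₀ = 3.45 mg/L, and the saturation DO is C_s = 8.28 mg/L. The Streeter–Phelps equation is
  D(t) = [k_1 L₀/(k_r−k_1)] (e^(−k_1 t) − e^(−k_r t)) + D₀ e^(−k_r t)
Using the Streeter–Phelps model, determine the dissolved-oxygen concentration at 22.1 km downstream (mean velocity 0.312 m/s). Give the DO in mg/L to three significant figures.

DO ≈ 3.20 mg/L

Travel time t = x/v = 22.1 km / (0.312 m/s) = 22100 m / 0.312 m/s = 70830 s = 0.8198 d.
k_1 L₀/(k_r−k_1) = 0.282×23.9/(0.902−0.282) = 6.740/0.6200 = 10.87 mg/L.
e^(−k_1 t) = e^(−0.282×0.8198) = 0.7936; e^(−k_r t) = e^(−0.902×0.8198) = 0.4774.
D = 10.87 × (0.7936 − 0.4774) + 3.45 × 0.4774 = 3.438 + 1.647 = 5.084 mg/L.
DO = C_s − D = 8.28 − 5.084 = 3.196 mg/L.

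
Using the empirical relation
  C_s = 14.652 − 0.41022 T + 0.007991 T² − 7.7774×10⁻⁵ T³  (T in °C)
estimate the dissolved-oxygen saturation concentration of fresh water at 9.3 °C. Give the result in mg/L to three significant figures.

C_s = 14.652 − 0.41022×9.3 + 0.007991×9.3² − 7.7774×10⁻⁵×9.3³ = 11.47 mg/L.

C_s ≈ 11.5 mg/L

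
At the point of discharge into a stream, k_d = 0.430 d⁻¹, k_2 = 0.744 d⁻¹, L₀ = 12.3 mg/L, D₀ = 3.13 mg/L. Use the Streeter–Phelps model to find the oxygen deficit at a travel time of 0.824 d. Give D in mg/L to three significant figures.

k_d L₀/(k_2−k_d) = 0.430×12.3/(0.744−0.430) = 5.289/0.3140 = 16.84 mg/L.
e^(−k_d t) = e^(−0.430×0.8240) = 0.7017; e^(−k_2 t) = e^(−0.744×0.8240) = 0.5417.
D = 16.84 × (0.7017 − 0.5417) + 3.13 × 0.5417 = 2.694 + 1.695 = 4.390 mg/L.

D ≈ 4.39 mg/L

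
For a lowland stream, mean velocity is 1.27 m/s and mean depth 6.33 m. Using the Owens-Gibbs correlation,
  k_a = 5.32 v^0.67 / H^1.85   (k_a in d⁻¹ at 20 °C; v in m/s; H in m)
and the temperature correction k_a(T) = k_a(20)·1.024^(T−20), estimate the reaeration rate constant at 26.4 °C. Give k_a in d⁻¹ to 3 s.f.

k_a(20) = 5.32 × 1.27^0.67 / 6.33^1.85 = 5.32 × 1.174 / 30.38 = 0.2055 d⁻¹.
k_a(26.4) = 0.2055 × 1.024^(26.4−20) = 0.2055 × 1.164 = 0.2392 d⁻¹.

k_a ≈ 0.239 d⁻¹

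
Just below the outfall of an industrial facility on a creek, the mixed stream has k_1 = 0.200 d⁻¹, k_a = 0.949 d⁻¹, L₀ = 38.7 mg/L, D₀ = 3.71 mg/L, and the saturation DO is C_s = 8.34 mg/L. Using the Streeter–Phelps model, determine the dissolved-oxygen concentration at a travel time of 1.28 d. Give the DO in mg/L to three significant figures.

DO ≈ 2.31 mg/L

k_1 L₀/(k_a−k_1) = 0.200×38.7/(0.949−0.200) = 7.740/0.7490 = 10.33 mg/L.
e^(−k_1 t) = e^(−0.200×1.280) = 0.7741; e^(−k_a t) = e^(−0.949×1.280) = 0.2968.
D = 10.33 × (0.7741 − 0.2968) + 3.71 × 0.2968 = 4.933 + 1.101 = 6.034 mg/L.
DO = C_s − D = 8.34 − 6.034 = 2.306 mg/L.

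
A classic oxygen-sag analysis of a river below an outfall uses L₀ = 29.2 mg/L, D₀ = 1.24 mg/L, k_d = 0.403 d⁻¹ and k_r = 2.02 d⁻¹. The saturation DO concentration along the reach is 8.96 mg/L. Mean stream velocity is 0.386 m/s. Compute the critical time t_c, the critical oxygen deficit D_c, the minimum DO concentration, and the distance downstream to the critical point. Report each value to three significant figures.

t_c ≈ 0.881 d; D_c ≈ 4.08 mg/L; min DO ≈ 4.88 mg/L; x_c ≈ 29.4 km

t_c = [1/(k_r−k_d)] ln[(k_r/k_d)(1 − D₀(k_r−k_d)/(k_d L₀))]
= [1/(2.02−0.403)] ln[(2.02/0.403)(1 − 1.24×1.617/(0.403×29.2))]
= (1/1.617) ln[5.012 × 0.8296] = 0.6184 × ln(4.158) = 0.6184 × 1.425 = 0.8813 d.
D_c = (k_d/k_r) L₀ e^(−k_d t_c) = (0.403/2.02) × 29.2 × e^(−0.403×0.8813) = 0.1995 × 29.2 × 0.7010 = 4.084 mg/L.
Minimum DO = C_s − D_c = 8.96 − 4.084 = 4.876 mg/L.
x_c = v t_c = 0.386 m/s × 0.8813 d × 86400 s/d = 29390 m ≈ 29.4 km.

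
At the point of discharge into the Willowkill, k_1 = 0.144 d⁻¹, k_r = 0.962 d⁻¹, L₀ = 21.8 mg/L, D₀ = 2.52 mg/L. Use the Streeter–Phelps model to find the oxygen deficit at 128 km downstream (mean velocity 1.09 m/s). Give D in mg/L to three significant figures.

Travel time t = x/v = 128 km / (1.09 m/s) = 128000 m / 1.09 m/s = 117400 s = 1.359 d.
k_1 L₀/(k_r−k_1) = 0.144×21.8/(0.962−0.144) = 3.139/0.8180 = 3.838 mg/L.
e^(−k_1 t) = e^(−0.144×1.359) = 0.8222; e^(−k_r t) = e^(−0.962×1.359) = 0.2705.
D = 3.838 × (0.8222 − 0.2705) + 2.52 × 0.2705 = 2.117 + 0.6816 = 2.799 mg/L.

D ≈ 2.80 mg/L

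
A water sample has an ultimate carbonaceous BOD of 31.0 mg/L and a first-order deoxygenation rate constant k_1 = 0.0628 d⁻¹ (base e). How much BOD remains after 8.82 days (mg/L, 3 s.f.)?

L_t = L₀ e^(−k_1 t) = 31.0 × e^(−0.0628×8.82) = 31.0 × 0.5747 = 17.82 mg/L.

L ≈ 17.8 mg/L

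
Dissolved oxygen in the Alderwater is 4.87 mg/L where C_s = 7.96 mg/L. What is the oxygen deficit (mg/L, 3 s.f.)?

D = C_s − C = 7.96 − 4.87 = 3.09 mg/L.

D ≈ 3.09 mg/L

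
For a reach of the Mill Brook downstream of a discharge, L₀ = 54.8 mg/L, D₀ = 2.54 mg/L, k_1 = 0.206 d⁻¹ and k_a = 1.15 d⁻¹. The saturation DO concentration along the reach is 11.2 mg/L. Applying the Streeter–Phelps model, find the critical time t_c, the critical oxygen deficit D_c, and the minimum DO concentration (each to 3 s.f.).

t_c ≈ 1.57 d; D_c ≈ 7.11 mg/L; min DO ≈ 4.09 mg/L

With k_a/k_1 = 5.583 and 1 − D₀(k_a−k_1)/(k_1 L₀) = 0.7876,
t_c = ln(5.583 × 0.7876) / (1.15 − 0.206) = ln(4.397) / 0.9440 = 1.481/0.9440 = 1.569 d.
L(t_c) = L₀ e^(−k_1 t_c) = 54.8 × 0.7239 = 39.67 mg/L, and at the critical point k_a D_c = k_1 L, so D_c = (0.206/1.15) × 39.67 = 7.106 mg/L.
Minimum DO = C_s − D_c = 11.2 − 7.106 = 4.094 mg/L.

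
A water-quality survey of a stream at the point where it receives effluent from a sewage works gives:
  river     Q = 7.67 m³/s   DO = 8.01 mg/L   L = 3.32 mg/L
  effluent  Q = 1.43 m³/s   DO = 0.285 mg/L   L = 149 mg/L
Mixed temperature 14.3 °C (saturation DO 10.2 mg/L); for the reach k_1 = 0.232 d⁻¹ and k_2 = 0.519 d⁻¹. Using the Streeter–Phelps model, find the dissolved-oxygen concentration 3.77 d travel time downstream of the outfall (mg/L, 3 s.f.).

DO ≈ 3.88 mg/L

Mixed DO = (7.67×8.01 + 1.43×0.285)/(7.67+1.43) = 61.84/9.100 = 6.796 mg/L.
Mixed L₀ = (7.67×3.32 + 1.43×149)/(9.100) = 238.5/9.100 = 26.21 mg/L.
Initial deficit D₀ = C_s − DO₀ = 10.2 − 6.796 = 3.404 mg/L.
D(3.77) = [0.232×26.21/(0.519−0.232)](e^(−0.232×3.77) − e^(−0.519×3.77)) + 3.404 e^(−0.519×3.77)
= 21.19 × (0.4170 − 0.1413) + 3.404 × 0.1413 = 6.323 mg/L.
DO = 10.2 − 6.323 = 3.877 mg/L.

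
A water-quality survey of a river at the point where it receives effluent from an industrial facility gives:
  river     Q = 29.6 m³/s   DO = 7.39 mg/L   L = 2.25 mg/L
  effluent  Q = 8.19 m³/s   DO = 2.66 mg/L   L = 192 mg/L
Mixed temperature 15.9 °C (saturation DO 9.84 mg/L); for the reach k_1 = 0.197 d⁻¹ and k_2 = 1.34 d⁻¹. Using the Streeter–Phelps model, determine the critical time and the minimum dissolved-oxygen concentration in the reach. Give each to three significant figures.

t_c ≈ 1.13 d; minimum DO ≈ 4.74 mg/L

Mixed DO = (29.6×7.39 + 8.19×2.66)/(29.6+8.19) = 240.5/37.79 = 6.365 mg/L.
Mixed L₀ = (29.6×2.25 + 8.19×192)/(37.79) = 1639/37.79 = 43.37 mg/L.
Initial deficit D₀ = C_s − DO₀ = 9.84 − 6.365 = 3.475 mg/L.
t_c = (1/1.143) ln[(1.34/0.197)(1 − 3.475×1.143/(0.197×43.37))] = 0.8749 × ln(3.640) = 1.130 d.
D_c = (0.197/1.34) × 43.37 × e^(−0.197×1.130) = 0.1470 × 43.37 × 0.8004 = 5.104 mg/L.
Minimum DO = 9.84 − 5.104 = 4.736 mg/L.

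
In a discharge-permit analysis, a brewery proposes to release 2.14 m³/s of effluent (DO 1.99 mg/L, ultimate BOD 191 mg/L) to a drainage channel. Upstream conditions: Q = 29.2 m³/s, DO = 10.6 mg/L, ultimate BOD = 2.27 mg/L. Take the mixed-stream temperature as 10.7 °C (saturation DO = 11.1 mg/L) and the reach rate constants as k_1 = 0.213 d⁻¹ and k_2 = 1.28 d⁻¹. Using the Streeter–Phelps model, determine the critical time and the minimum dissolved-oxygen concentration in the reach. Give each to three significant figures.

t_c ≈ 1.26 d; minimum DO ≈ 9.17 mg/L

Mixed DO = (29.2×10.6 + 2.14×1.99)/(29.2+2.14) = 313.8/31.34 = 10.01 mg/L.
Mixed L₀ = (29.2×2.27 + 2.14×191)/(31.34) = 475.0/31.34 = 15.16 mg/L.
Initial deficit D₀ = C_s − DO₀ = 11.1 − 10.01 = 1.088 mg/L.
t_c = (1/1.067) ln[(1.28/0.213)(1 − 1.088×1.067/(0.213×15.16))] = 0.9372 × ln(3.849) = 1.263 d.
D_c = (0.213/1.28) × 15.16 × e^(−0.213×1.263) = 0.1664 × 15.16 × 0.7641 = 1.927 mg/L.
Minimum DO = 11.1 − 1.927 = 9.173 mg/L.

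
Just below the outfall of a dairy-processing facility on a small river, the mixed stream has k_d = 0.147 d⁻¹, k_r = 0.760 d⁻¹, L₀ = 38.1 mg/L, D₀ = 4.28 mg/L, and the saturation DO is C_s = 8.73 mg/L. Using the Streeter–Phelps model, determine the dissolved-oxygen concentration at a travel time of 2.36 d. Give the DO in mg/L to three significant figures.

k_d L₀/(k_r−k_d) = 0.147×38.1/(0.760−0.147) = 5.601/0.6130 = 9.137 mg/L.
e^(−k_d t) = e^(−0.147×2.360) = 0.7069; e^(−k_r t) = e^(−0.760×2.360) = 0.1664.
D = 9.137 × (0.7069 − 0.1664) + 4.28 × 0.1664 = 4.938 + 0.7120 = 5.650 mg/L.
DO = C_s − D = 8.73 − 5.650 = 3.080 mg/L.

DO ≈ 3.08 mg/L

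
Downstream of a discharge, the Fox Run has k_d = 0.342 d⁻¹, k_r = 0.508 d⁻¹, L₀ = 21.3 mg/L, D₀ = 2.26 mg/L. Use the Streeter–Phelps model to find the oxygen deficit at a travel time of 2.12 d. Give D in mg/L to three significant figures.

D ≈ 7.07 mg/L

k_d L₀/(k_r−k_d) = 0.342×21.3/(0.508−0.342) = 7.285/0.1660 = 43.88 mg/L.
e^(−k_d t) = e^(−0.342×2.120) = 0.4843; e^(−k_r t) = e^(−0.508×2.120) = 0.3406.
D = 43.88 × (0.4843 − 0.3406) + 2.26 × 0.3406 = 6.305 + 0.7698 = 7.075 mg/L.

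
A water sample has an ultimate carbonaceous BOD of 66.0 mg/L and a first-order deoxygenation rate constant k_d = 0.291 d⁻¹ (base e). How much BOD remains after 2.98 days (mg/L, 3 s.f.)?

L_t = L₀ e^(−k_d t) = 66.0 × e^(−0.291×2.98) = 66.0 × 0.4201 = 27.73 mg/L.

L ≈ 27.7 mg/L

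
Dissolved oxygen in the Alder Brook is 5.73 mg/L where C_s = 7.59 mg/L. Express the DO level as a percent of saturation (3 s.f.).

75.5 % saturation

% saturation = C/C_s × 100 = 5.73/7.59 × 100 = 75.5 %.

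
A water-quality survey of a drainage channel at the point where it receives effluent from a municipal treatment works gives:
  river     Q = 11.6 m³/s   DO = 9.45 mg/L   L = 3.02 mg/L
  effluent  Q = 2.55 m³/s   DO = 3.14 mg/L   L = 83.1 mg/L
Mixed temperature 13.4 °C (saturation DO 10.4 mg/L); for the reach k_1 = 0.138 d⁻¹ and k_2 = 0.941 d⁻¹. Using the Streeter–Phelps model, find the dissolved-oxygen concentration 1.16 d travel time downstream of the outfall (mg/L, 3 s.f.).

DO ≈ 8.15 mg/L

Mixed DO = (11.6×9.45 + 2.55×3.14)/(11.6+2.55) = 117.6/14.15 = 8.313 mg/L.
Mixed L₀ = (11.6×3.02 + 2.55×83.1)/(14.15) = 246.9/14.15 = 17.45 mg/L.
Initial deficit D₀ = C_s − DO₀ = 10.4 − 8.313 = 2.087 mg/L.
D(1.16) = [0.138×17.45/(0.941−0.138)](e^(−0.138×1.16) − e^(−0.941×1.16)) + 2.087 e^(−0.941×1.16)
= 2.999 × (0.8521 − 0.3357) + 2.087 × 0.3357 = 2.249 mg/L.
DO = 10.4 − 2.249 = 8.151 mg/L.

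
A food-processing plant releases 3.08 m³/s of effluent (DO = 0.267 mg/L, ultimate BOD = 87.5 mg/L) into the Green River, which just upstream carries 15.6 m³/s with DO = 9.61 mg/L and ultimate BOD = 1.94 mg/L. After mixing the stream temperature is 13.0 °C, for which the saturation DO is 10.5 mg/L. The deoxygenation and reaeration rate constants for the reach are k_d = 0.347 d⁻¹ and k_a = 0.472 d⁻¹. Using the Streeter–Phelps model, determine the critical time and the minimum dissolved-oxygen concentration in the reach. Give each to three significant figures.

Mixed DO = (15.6×9.61 + 3.08×0.267)/(15.6+3.08) = 150.7/18.68 = 8.070 mg/L.
Mixed L₀ = (15.6×1.94 + 3.08×87.5)/(18.68) = 299.8/18.68 = 16.05 mg/L.
Initial deficit D₀ = C_s − DO₀ = 10.5 − 8.070 = 2.430 mg/L.
t_c = (1/0.1250) ln[(0.472/0.347)(1 − 2.430×0.1250/(0.347×16.05))] = 8.000 × ln(1.286) = 2.012 d.
D_c = (0.347/0.472) × 16.05 × e^(−0.347×2.012) = 0.7352 × 16.05 × 0.4974 = 5.868 mg/L.
Minimum DO = 10.5 − 5.868 = 4.632 mg/L.

t_c ≈ 2.01 d; minimum DO ≈ 4.63 mg/L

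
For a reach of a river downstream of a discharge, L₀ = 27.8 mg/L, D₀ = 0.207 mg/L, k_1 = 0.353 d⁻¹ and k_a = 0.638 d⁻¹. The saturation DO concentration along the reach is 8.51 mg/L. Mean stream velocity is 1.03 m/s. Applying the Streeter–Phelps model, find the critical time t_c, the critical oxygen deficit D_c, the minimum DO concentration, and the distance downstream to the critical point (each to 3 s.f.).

t_c ≈ 2.06 d; D_c ≈ 7.45 mg/L; min DO ≈ 1.06 mg/L; x_c ≈ 183 km

With k_a/k_1 = 1.807 and 1 − D₀(k_a−k_1)/(k_1 L₀) = 0.9940,
t_c = ln(1.807 × 0.9940) / (0.638 − 0.353) = ln(1.797) / 0.2850 = 0.5858/0.2850 = 2.056 d.
L(t_c) = L₀ e^(−k_1 t_c) = 27.8 × 0.4840 = 13.46 mg/L, and at the critical point k_a D_c = k_1 L, so D_c = (0.353/0.638) × 13.46 = 7.445 mg/L.
Minimum DO = C_s − D_c = 8.51 − 7.445 = 1.065 mg/L.
x_c = v t_c = 1.03 m/s × 2.056 d × 86400 s/d = 182900 m ≈ 183 km.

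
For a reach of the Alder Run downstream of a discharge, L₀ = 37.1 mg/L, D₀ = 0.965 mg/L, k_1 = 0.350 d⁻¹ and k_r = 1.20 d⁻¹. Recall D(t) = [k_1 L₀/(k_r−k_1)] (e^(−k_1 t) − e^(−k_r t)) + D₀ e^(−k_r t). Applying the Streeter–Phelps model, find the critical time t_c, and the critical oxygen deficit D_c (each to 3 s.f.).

At the critical point dD/dt = 0, so k_1 L₀ e^(−k_1 t) = k_r D. Substituting D(t) from the Streeter–Phelps equation and solving for t gives
t_c = ln[(k_r/k_1)(1 − D₀(k_r−k_1)/(k_1 L₀))] / (k_r−k_1).
Here k_r−k_1 = 0.8500 d⁻¹ and 1 − D₀(k_r−k_1)/(k_1 L₀) = 1 − 0.965×0.8500/(0.350×37.1) = 0.9368, so
t_c = ln(3.429 × 0.9368) / 0.8500 = 1.167 / 0.8500 = 1.373 d.
L(t_c) = L₀ e^(−k_1 t_c) = 37.1 × 0.6185 = 22.95 mg/L, and at the critical point k_r D_c = k_1 L, so D_c = (0.350/1.20) × 22.95 = 6.693 mg/L.

t_c ≈ 1.37 d; D_c ≈ 6.69 mg/L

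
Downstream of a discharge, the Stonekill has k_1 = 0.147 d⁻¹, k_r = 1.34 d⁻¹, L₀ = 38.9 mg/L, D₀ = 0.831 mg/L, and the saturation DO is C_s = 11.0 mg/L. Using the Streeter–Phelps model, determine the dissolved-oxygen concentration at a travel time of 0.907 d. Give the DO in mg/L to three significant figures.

DO ≈ 7.98 mg/L

k_1 L₀/(k_r−k_1) = 0.147×38.9/(1.34−0.147) = 5.718/1.193 = 4.793 mg/L.
e^(−k_1 t) = e^(−0.147×0.9070) = 0.8752; e^(−k_r t) = e^(−1.34×0.9070) = 0.2966.
D = 4.793 × (0.8752 − 0.2966) + 0.831 × 0.2966 = 2.773 + 0.2465 = 3.020 mg/L.
DO = C_s − D = 11.0 − 3.020 = 7.980 mg/L.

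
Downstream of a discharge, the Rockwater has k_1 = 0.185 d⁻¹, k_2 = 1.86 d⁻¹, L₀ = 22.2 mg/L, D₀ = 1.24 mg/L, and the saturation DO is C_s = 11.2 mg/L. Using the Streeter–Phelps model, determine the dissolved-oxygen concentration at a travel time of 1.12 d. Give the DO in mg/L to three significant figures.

DO ≈ 9.36 mg/L

k_1 L₀/(k_2−k_1) = 0.185×22.2/(1.86−0.185) = 4.107/1.675 = 2.452 mg/L.
e^(−k_1 t) = e^(−0.185×1.120) = 0.8129; e^(−k_2 t) = e^(−1.86×1.120) = 0.1245.
D = 2.452 × (0.8129 − 0.1245) + 1.24 × 0.1245 = 1.688 + 0.1544 = 1.842 mg/L.
DO = C_s − D = 11.2 − 1.842 = 9.358 mg/L.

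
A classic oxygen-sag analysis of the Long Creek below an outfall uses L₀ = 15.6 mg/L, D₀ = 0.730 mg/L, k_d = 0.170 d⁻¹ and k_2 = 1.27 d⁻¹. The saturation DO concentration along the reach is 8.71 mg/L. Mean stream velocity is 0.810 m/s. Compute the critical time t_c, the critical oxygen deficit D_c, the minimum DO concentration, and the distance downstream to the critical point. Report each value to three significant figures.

t_c ≈ 1.50 d; D_c ≈ 1.62 mg/L; min DO ≈ 7.09 mg/L; x_c ≈ 105 km

t_c = [1/(k_2−k_d)] ln[(k_2/k_d)(1 − D₀(k_2−k_d)/(k_d L₀))]
= [1/(1.27−0.170)] ln[(1.27/0.170)(1 − 0.730×1.100/(0.170×15.6))]
= (1/1.100) ln[7.471 × 0.6972] = 0.9091 × ln(5.209) = 0.9091 × 1.650 = 1.500 d.
D_c = (k_d/k_2) L₀ e^(−k_d t_c) = (0.170/1.27) × 15.6 × e^(−0.170×1.500) = 0.1339 × 15.6 × 0.7749 = 1.618 mg/L.
Minimum DO = C_s − D_c = 8.71 − 1.618 = 7.092 mg/L.
x_c = v t_c = 0.810 m/s × 1.500 d × 86400 s/d = 105000 m ≈ 105 km.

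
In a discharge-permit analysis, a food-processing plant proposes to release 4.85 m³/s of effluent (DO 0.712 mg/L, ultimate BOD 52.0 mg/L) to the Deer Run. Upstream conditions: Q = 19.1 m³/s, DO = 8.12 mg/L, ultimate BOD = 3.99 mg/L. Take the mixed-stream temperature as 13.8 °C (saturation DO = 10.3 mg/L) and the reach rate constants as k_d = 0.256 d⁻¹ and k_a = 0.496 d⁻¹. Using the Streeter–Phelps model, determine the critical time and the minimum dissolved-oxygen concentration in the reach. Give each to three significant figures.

Mixed DO = (19.1×8.12 + 4.85×0.712)/(19.1+4.85) = 158.5/23.95 = 6.620 mg/L.
Mixed L₀ = (19.1×3.99 + 4.85×52.0)/(23.95) = 328.4/23.95 = 13.71 mg/L.
Initial deficit D₀ = C_s − DO₀ = 10.3 − 6.620 = 3.680 mg/L.
t_c = (1/0.2400) ln[(0.496/0.256)(1 − 3.680×0.2400/(0.256×13.71))] = 4.167 × ln(1.450) = 1.548 d.
D_c = (0.256/0.496) × 13.71 × e^(−0.256×1.548) = 0.5161 × 13.71 × 0.6728 = 4.761 mg/L.
Minimum DO = 10.3 − 4.761 = 5.539 mg/L.

t_c ≈ 1.55 d; minimum DO ≈ 5.54 mg/L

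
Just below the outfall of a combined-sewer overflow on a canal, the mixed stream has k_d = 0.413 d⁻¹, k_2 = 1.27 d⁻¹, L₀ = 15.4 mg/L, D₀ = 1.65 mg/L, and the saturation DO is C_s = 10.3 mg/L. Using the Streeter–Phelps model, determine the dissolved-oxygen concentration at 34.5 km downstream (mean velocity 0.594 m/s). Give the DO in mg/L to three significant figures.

Travel time t = x/v = 34.5 km / (0.594 m/s) = 34500 m / 0.594 m/s = 58080 s = 0.6722 d.
k_d L₀/(k_2−k_d) = 0.413×15.4/(1.27−0.413) = 6.360/0.8570 = 7.421 mg/L.
e^(−k_d t) = e^(−0.413×0.6722) = 0.7576; e^(−k_2 t) = e^(−1.27×0.6722) = 0.4258.
D = 7.421 × (0.7576 − 0.4258) + 1.65 × 0.4258 = 2.462 + 0.7026 = 3.165 mg/L.
DO = C_s − D = 10.3 − 3.165 = 7.135 mg/L.

DO ≈ 7.14 mg/L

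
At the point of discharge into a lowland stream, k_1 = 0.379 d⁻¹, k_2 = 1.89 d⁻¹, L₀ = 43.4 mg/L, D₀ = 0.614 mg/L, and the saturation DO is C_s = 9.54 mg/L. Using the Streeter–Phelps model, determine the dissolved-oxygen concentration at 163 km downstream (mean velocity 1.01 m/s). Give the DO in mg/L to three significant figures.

Travel time t = x/v = 163 km / (1.01 m/s) = 163000 m / 1.01 m/s = 161400 s = 1.868 d.
k_1 L₀/(k_2−k_1) = 0.379×43.4/(1.89−0.379) = 16.45/1.511 = 10.89 mg/L.
e^(−k_1 t) = e^(−0.379×1.868) = 0.4927; e^(−k_2 t) = e^(−1.89×1.868) = 0.02930.
D = 10.89 × (0.4927 − 0.02930) + 0.614 × 0.02930 = 5.044 + 0.01799 = 5.062 mg/L.
DO = C_s − D = 9.54 − 5.062 = 4.478 mg/L.

DO ≈ 4.48 mg/L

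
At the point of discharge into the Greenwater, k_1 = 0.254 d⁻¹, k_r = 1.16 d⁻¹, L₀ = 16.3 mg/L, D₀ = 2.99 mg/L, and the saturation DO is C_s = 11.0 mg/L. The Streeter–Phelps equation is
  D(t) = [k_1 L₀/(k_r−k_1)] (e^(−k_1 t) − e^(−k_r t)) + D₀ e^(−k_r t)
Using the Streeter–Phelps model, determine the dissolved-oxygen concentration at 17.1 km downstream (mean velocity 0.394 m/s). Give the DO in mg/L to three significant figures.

DO ≈ 7.86 mg/L

Travel time t = x/v = 17.1 km / (0.394 m/s) = 17100 m / 0.394 m/s = 43400 s = 0.5023 d.
k_1 L₀/(k_r−k_1) = 0.254×16.3/(1.16−0.254) = 4.140/0.9060 = 4.570 mg/L.
e^(−k_1 t) = e^(−0.254×0.5023) = 0.8802; e^(−k_r t) = e^(−1.16×0.5023) = 0.5584.
D = 4.570 × (0.8802 − 0.5584) + 2.99 × 0.5584 = 1.471 + 1.670 = 3.140 mg/L.
DO = C_s − D = 11.0 − 3.140 = 7.860 mg/L.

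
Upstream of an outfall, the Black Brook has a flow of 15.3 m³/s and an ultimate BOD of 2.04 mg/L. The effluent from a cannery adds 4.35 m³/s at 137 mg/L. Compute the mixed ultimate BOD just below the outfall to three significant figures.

31.9 mg/L

Flow-weighted mixing: C = (Q_r C_r + Q_w C_w)/(Q_r + Q_w)
= (15.3×2.04 + 4.35×137)/(15.3 + 4.35) = 627.2/19.65 = 31.92 mg/L.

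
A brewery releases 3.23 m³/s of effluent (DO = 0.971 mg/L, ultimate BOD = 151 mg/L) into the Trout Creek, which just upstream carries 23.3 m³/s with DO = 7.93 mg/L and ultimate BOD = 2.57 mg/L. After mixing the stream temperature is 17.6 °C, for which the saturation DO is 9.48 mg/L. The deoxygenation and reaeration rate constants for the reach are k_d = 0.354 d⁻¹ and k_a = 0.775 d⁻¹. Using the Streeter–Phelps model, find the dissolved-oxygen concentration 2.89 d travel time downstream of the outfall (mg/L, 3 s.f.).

Mixed DO = (23.3×7.93 + 3.23×0.971)/(23.3+3.23) = 187.9/26.53 = 7.083 mg/L.
Mixed L₀ = (23.3×2.57 + 3.23×151)/(26.53) = 547.6/26.53 = 20.64 mg/L.
Initial deficit D₀ = C_s − DO₀ = 9.48 − 7.083 = 2.397 mg/L.
D(2.89) = [0.354×20.64/(0.775−0.354)](e^(−0.354×2.89) − e^(−0.775×2.89)) + 2.397 e^(−0.775×2.89)
= 17.36 × (0.3595 − 0.1065) + 2.397 × 0.1065 = 4.647 mg/L.
DO = 9.48 − 4.647 = 4.833 mg/L.

DO ≈ 4.83 mg/L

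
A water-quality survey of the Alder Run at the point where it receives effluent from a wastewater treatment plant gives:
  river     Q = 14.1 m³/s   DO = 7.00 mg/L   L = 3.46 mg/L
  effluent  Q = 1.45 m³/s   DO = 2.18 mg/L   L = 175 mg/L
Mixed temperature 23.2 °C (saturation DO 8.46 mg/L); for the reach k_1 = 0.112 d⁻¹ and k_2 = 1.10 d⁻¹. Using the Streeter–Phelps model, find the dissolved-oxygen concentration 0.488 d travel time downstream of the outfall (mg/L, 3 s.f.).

Mixed DO = (14.1×7.00 + 1.45×2.18)/(14.1+1.45) = 101.9/15.55 = 6.551 mg/L.
Mixed L₀ = (14.1×3.46 + 1.45×175)/(15.55) = 302.5/15.55 = 19.46 mg/L.
Initial deficit D₀ = C_s − DO₀ = 8.46 − 6.551 = 1.909 mg/L.
D(0.488) = [0.112×19.46/(1.10−0.112)](e^(−0.112×0.488) − e^(−1.10×0.488)) + 1.909 e^(−1.10×0.488)
= 2.206 × (0.9468 − 0.5846) + 1.909 × 0.5846 = 1.915 mg/L.
DO = 8.46 − 1.915 = 6.545 mg/L.

DO ≈ 6.54 mg/L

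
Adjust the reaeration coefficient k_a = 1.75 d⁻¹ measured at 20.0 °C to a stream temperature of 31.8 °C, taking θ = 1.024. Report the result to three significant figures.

k_a(T₂) = k_a(T₁) · θ^(T₂−T₁) = 1.75 × 1.024^(31.8−20.0)
= 1.75 × 1.024^11.8 = 1.75 × 1.323 = 2.315 d⁻¹.

k_a ≈ 2.32 d⁻¹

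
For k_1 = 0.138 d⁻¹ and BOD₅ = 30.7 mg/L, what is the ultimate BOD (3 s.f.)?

BOD₅ = L₀(1 − e^(−5k_1)) ⇒ L₀ = BOD₅ / (1 − e^(−5×0.138))
= 30.7 / (1 − 0.5016) = 30.7 / 0.4984 = 61.59 mg/L.

L₀ ≈ 61.6 mg/L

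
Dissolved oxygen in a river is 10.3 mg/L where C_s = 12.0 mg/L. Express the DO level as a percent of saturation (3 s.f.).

85.8 % saturation

% saturation = C/C_s × 100 = 10.3/12.0 × 100 = 85.8 %.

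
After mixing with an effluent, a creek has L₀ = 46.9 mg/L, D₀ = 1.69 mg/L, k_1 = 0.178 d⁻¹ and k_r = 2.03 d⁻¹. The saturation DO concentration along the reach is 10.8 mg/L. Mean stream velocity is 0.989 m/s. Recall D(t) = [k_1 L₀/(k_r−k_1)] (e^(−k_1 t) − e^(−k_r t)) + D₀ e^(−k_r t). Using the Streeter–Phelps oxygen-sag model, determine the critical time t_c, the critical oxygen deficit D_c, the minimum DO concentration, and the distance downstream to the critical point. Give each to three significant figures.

t_c ≈ 1.06 d; D_c ≈ 3.40 mg/L; min DO ≈ 7.40 mg/L; x_c ≈ 90.6 km

With k_r/k_1 = 11.40 and 1 − D₀(k_r−k_1)/(k_1 L₀) = 0.6251,
t_c = ln(11.40 × 0.6251) / (2.03 − 0.178) = ln(7.129) / 1.852 = 1.964/1.852 = 1.061 d.
L(t_c) = L₀ e^(−k_1 t_c) = 46.9 × 0.8280 = 38.83 mg/L, and at the critical point k_r D_c = k_1 L, so D_c = (0.178/2.03) × 38.83 = 3.405 mg/L.
Minimum DO = C_s − D_c = 10.8 − 3.405 = 7.395 mg/L.
x_c = v t_c = 0.989 m/s × 1.061 d × 86400 s/d = 90620 m ≈ 90.6 km.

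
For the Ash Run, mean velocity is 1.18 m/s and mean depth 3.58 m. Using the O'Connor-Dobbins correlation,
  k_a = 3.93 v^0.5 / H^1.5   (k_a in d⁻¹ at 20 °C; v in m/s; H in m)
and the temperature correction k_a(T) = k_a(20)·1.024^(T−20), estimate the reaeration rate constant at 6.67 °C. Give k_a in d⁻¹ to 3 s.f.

k_a ≈ 0.459 d⁻¹

k_a(20) = 3.93 × 1.18^0.5 / 3.58^1.5 = 3.93 × 1.086 / 6.774 = 0.6302 d⁻¹.
k_a(6.67) = 0.6302 × 1.024^(6.67−20) = 0.6302 × 0.7290 = 0.4594 d⁻¹.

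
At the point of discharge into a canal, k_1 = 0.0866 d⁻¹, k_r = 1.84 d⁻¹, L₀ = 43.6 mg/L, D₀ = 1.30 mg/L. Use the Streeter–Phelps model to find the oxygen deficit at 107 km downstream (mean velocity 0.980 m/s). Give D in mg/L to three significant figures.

Travel time t = x/v = 107 km / (0.980 m/s) = 107000 m / 0.980 m/s = 109200 s = 1.264 d.
k_1 L₀/(k_r−k_1) = 0.0866×43.6/(1.84−0.0866) = 3.776/1.753 = 2.153 mg/L.
e^(−k_1 t) = e^(−0.0866×1.264) = 0.8963; e^(−k_r t) = e^(−1.84×1.264) = 0.09776.
D = 2.153 × (0.8963 − 0.09776) + 1.30 × 0.09776 = 1.720 + 0.1271 = 1.847 mg/L.

D ≈ 1.85 mg/L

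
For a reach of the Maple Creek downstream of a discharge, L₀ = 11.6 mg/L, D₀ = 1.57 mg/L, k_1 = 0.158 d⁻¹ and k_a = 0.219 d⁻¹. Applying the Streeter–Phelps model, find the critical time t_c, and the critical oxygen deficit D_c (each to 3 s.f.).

t_c ≈ 4.47 d; D_c ≈ 4.13 mg/L

With k_a/k_1 = 1.386 and 1 − D₀(k_a−k_1)/(k_1 L₀) = 0.9477,
t_c = ln(1.386 × 0.9477) / (0.219 − 0.158) = ln(1.314) / 0.06100 = 0.2728/0.06100 = 4.472 d.
D_c = (k_1/k_a) L₀ e^(−k_1 t_c) = (0.158/0.219) × 11.6 × e^(−0.158×4.472) = 0.7215 × 11.6 × 0.4933 = 4.128 mg/L.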